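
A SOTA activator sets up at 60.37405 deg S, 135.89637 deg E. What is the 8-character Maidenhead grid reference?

PC79wp70

Shift to the Maidenhead origin (180°W, 90°S): lon 315.89637, lat 29.62595.
Field: lon ⌊315.89637/20⌋ = 15 → P; lat ⌊29.62595/10⌋ = 2 → C.
Square: lon ⌊15.89637/2⌋ = 7; lat ⌊9.62595/1⌋ = 9.
Subsquare: lon ⌊1.89637/0.0833333⌋ = 22 → w; lat ⌊0.62595/0.0416667⌋ = 15 → p.
Extended square: lon ⌊0.06304/0.00833333⌋ = 7; lat ⌊0.00095/0.00416667⌋ = 0.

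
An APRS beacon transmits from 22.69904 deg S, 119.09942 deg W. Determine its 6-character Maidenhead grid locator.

DG07kh

Shift to the Maidenhead origin (180°W, 90°S): lon 60.9006, lat 67.3010.
Field: 60.9006/20 → 3 → D, 67.3010/10 → 6 → G; chars DG.
Square: 0.9006/2 → 0, 7.3010/1 → 7; chars 07.
Subsquare: 0.9006/0.0833333 → 10 → k, 0.3010/0.0416667 → 7 → h; chars kh.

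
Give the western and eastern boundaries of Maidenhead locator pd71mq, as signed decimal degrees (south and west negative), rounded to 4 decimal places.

Field P=15, D=3: +15·20° lon, +3·10° lat → SW at lon 120°, lat -60°.
Square 7, 1: +7·2° lon, +1·1° lat → SW at lon 134°, lat -59°.
Subsquare m=12, q=16: +12·0.0833333° lon, +16·0.0416667° lat → SW at lon 135°, lat -58.3333°.
Cell spans 0.0833333° lon × 0.0416667° lat.
west 135.0000, east 135.0833.

135.0000, 135.0833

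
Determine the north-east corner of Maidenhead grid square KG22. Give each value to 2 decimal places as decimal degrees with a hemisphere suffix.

27.00° S, 26.00° E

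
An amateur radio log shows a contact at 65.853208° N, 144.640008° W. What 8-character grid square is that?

Offset from 180°W / 90°S: lon 35.35999°, lat 155.85321°.
Field: lon ⌊35.35999/20⌋ = 1 → B; lat ⌊155.85321/10⌋ = 15 → P.
Square: lon ⌊15.35999/2⌋ = 7; lat ⌊5.85321/1⌋ = 5.
Subsquare: lon ⌊1.35999/0.0833333⌋ = 16 → q; lat ⌊0.85321/0.0416667⌋ = 20 → u.
Extended square: lon ⌊0.02666/0.00833333⌋ = 3; lat ⌊0.01987/0.00416667⌋ = 4.

BP75qu34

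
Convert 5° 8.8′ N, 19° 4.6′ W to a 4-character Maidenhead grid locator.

Offset from 180°W / 90°S: lon 160.92°, lat 95.15°.
Field (20°×10°, letters A–R): lon ⌊160.92/20⌋ = 8 → I; lat ⌊95.15/10⌋ = 9 → J.
Square (2°×1°, digits 0–9): lon ⌊0.92/2⌋ = 0; lat ⌊5.15/1⌋ = 5.

IJ05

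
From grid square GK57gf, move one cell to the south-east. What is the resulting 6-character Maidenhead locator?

GK57he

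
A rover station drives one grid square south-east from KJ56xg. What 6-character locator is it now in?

Longitude subsquare x = 23; +1 → 24, wraps to 0 = a, carry into square.
Longitude square 5; +1 → 6.
Latitude subsquare g = 6; −1 → 5 = f.

KJ66af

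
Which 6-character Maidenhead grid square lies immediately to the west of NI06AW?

MI96xw

Longitude subsquare a = 0; −1 → -1, wraps to 23 = x, carry into square.
Longitude square 0; −1 → -1, wraps to 9, carry into field.
Longitude field N = 13; −1 → 12 = M.
The latitude characters are unchanged.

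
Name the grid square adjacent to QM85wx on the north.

QM86wa

Latitude subsquare x = 23; +1 → 24, wraps to 0 = a, carry into square.
Latitude square 5; +1 → 6.
The longitude characters are unchanged.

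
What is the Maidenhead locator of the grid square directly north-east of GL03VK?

Longitude subsquare v = 21; +1 → 22 = w.
Latitude subsquare k = 10; +1 → 11 = l.

GL03wl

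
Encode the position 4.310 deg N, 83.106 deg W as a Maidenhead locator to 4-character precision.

EJ84

Add 180° to longitude and 90° to latitude: 96.89, 94.31.
Field: 96.89/20 → 4 → E, 94.31/10 → 9 → J; chars EJ.
Square: 16.89/2 → 8, 4.31/1 → 4; chars 84.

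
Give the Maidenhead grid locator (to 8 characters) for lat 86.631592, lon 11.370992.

Add 180° to longitude and 90° to latitude: 191.37099, 176.63159.
Field: lon ⌊191.37099/20⌋ = 9 → J; lat ⌊176.63159/10⌋ = 17 → R.
Square: lon ⌊11.37099/2⌋ = 5; lat ⌊6.63159/1⌋ = 6.
Subsquare: lon ⌊1.37099/0.0833333⌋ = 16 → q; lat ⌊0.63159/0.0416667⌋ = 15 → p.
Extended square: lon ⌊0.03766/0.00833333⌋ = 4; lat ⌊0.00659/0.00416667⌋ = 1.

JR56qp41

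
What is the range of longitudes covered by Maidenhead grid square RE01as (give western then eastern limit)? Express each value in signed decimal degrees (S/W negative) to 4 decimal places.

160.0000, 160.0833

Field R=17, E=4: +17·20° lon, +4·10° lat → SW at lon 160°, lat -50°.
Square 0, 1: +0·2° lon, +1·1° lat → SW at lon 160°, lat -49°.
Subsquare a=0, s=18: +0·0.0833333° lon, +18·0.0416667° lat → SW at lon 160°, lat -48.25°.
Cell spans 0.0833333° lon × 0.0416667° lat.
west 160.0000, east 160.0833.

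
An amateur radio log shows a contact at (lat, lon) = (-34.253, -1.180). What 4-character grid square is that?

IF95

Offset from 180°W / 90°S: lon 178.82°, lat 55.75°.
Field (20°×10°, letters A–R): lon ⌊178.82/20⌋ = 8 → I; lat ⌊55.75/10⌋ = 5 → F.
Square (2°×1°, digits 0–9): lon ⌊18.82/2⌋ = 9; lat ⌊5.75/1⌋ = 5.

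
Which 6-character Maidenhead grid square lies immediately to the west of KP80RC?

KP80qc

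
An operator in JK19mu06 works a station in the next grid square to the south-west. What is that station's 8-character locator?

JK19lu95

Longitude extended square 0; −1 → -1, wraps to 9, carry into subsquare.
Longitude subsquare m = 12; −1 → 11 = l.
Latitude extended square 6; −1 → 5.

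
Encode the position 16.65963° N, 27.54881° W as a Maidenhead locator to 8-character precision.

HK66fp48

Shift to the Maidenhead origin (180°W, 90°S): lon 152.45119, lat 106.65963.
Field: 152.45119/20 → 7 → H, 106.65963/10 → 10 → K; chars HK.
Square: 12.45119/2 → 6, 6.65963/1 → 6; chars 66.
Subsquare: 0.45119/0.0833333 → 5 → f, 0.65963/0.0416667 → 15 → p; chars fp.
Extended square: 0.03452/0.00833333 → 4, 0.03463/0.00416667 → 8; chars 48.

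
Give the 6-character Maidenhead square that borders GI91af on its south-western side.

GI81xe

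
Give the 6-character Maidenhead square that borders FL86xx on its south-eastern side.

Longitude subsquare x = 23; +1 → 24, wraps to 0 = a, carry into square.
Longitude square 8; +1 → 9.
Latitude subsquare x = 23; −1 → 22 = w.

FL96aw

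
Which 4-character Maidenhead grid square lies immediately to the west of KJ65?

KJ55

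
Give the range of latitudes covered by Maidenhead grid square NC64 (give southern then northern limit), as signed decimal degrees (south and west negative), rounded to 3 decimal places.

-66.000, -65.000

Field N=13, C=2: +13·20° lon, +2·10° lat → SW at lon 80°, lat -70°.
Square 6, 4: +6·2° lon, +4·1° lat → SW at lon 92°, lat -66°.
Cell spans 2° lon × 1° lat.
south -66.000, north -65.000.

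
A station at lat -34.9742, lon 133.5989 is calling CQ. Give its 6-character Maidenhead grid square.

Add 180° to longitude and 90° to latitude: 313.5989, 55.0258.
Field: 313.5989/20 → 15 → P, 55.0258/10 → 5 → F; chars PF.
Square: 13.5989/2 → 6, 5.0258/1 → 5; chars 65.
Subsquare: 1.5989/0.0833333 → 19 → t, 0.0258/0.0416667 → 0 → a; chars ta.

PF65ta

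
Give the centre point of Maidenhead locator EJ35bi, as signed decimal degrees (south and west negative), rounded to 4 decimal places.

5.3542, -93.8750

Field E=4, J=9: +4·20° lon, +9·10° lat → SW at lon -100°, lat 0°.
Square 3, 5: +3·2° lon, +5·1° lat → SW at lon -94°, lat 5°.
Subsquare b=1, i=8: +1·0.0833333° lon, +8·0.0416667° lat → SW at lon -93.9167°, lat 5.33333°.
Cell spans 0.0833333° lon × 0.0416667° lat. Centre is SW corner plus half of each.
latitude 5.3542, longitude -93.8750.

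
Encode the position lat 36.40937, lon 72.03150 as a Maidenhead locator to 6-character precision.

MM66aj

Add 180° to longitude and 90° to latitude: 252.0315, 126.4094.
Field: 252.0315/20 → 12 → M, 126.4094/10 → 12 → M; chars MM.
Square: 12.0315/2 → 6, 6.4094/1 → 6; chars 66.
Subsquare: 0.0315/0.0833333 → 0 → a, 0.4094/0.0416667 → 9 → j; chars aj.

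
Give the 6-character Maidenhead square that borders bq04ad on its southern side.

Latitude subsquare d = 3; −1 → 2 = c.
The longitude characters are unchanged.

BQ04ac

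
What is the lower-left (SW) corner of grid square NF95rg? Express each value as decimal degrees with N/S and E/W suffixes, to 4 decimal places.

Field N=13, F=5: +13·20° lon, +5·10° lat → SW at lon 80°, lat -40°.
Square 9, 5: +9·2° lon, +5·1° lat → SW at lon 98°, lat -35°.
Subsquare r=17, g=6: +17·0.0833333° lon, +6·0.0416667° lat → SW at lon 99.4167°, lat -34.75°.
latitude 34.7500° S, longitude 99.4167° E.

34.7500° S, 99.4167° E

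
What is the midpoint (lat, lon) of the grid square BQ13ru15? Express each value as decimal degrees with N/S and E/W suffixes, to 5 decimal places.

Field B=1, Q=16: +1·20° lon, +16·10° lat → SW at lon -160°, lat 70°.
Square 1, 3: +1·2° lon, +3·1° lat → SW at lon -158°, lat 73°.
Subsquare r=17, u=20: +17·0.0833333° lon, +20·0.0416667° lat → SW at lon -156.583°, lat 73.8333°.
Extended square 1, 5: +1·0.00833333° lon, +5·0.00416667° lat → SW at lon -156.575°, lat 73.8542°.
Cell spans 0.00833333° lon × 0.00416667° lat. Centre is SW corner plus half of each.
latitude 73.85625° N, longitude 156.57083° W.

73.85625° N, 156.57083° W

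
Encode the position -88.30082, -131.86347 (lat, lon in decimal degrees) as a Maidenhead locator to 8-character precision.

Offset from 180°W / 90°S: lon 48.13653°, lat 1.69918°.
Field: lon ⌊48.13653/20⌋ = 2 → C; lat ⌊1.69918/10⌋ = 0 → A.
Square: lon ⌊8.13653/2⌋ = 4; lat ⌊1.69918/1⌋ = 1.
Subsquare: lon ⌊0.13653/0.0833333⌋ = 1 → b; lat ⌊0.69918/0.0416667⌋ = 16 → q.
Extended square: lon ⌊0.05320/0.00833333⌋ = 6; lat ⌊0.03251/0.00416667⌋ = 7.

CA41bq67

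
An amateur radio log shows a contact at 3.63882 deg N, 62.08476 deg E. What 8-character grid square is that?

MJ13bp03

Add 180° to longitude and 90° to latitude: 242.08476, 93.63882.
Field: lon ⌊242.08476/20⌋ = 12 → M; lat ⌊93.63882/10⌋ = 9 → J.
Square: lon ⌊2.08476/2⌋ = 1; lat ⌊3.63882/1⌋ = 3.
Subsquare: lon ⌊0.08476/0.0833333⌋ = 1 → b; lat ⌊0.63882/0.0416667⌋ = 15 → p.
Extended square: lon ⌊0.00143/0.00833333⌋ = 0; lat ⌊0.01382/0.00416667⌋ = 3.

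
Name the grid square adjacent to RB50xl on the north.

Latitude subsquare l = 11; +1 → 12 = m.
The longitude characters are unchanged.

RB50xm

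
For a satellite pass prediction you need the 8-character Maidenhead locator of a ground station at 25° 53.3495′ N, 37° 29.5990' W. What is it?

Offset from 180°W / 90°S: lon 142.50668°, lat 115.88916°.
Field: 142.50668/20 → 7 → H, 115.88916/10 → 11 → L; chars HL.
Square: 2.50668/2 → 1, 5.88916/1 → 5; chars 15.
Subsquare: 0.50668/0.0833333 → 6 → g, 0.88916/0.0416667 → 21 → v; chars gv.
Extended square: 0.00668/0.00833333 → 0, 0.01416/0.00416667 → 3; chars 03.

HL15gv03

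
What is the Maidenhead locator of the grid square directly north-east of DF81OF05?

DF81of16

Longitude extended square 0; +1 → 1.
Latitude extended square 5; +1 → 6.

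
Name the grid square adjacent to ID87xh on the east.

Longitude subsquare x = 23; +1 → 24, wraps to 0 = a, carry into square.
Longitude square 8; +1 → 9.
The latitude characters are unchanged.

ID97ah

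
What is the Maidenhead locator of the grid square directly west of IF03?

Longitude square 0; −1 → -1, wraps to 9, carry into field.
Longitude field I = 8; −1 → 7 = H.
The latitude characters are unchanged.

HF93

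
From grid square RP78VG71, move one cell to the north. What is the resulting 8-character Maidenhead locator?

RP78vg72

Latitude extended square 1; +1 → 2.
The longitude characters are unchanged.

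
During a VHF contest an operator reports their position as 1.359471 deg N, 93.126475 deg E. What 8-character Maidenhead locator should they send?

Shift to the Maidenhead origin (180°W, 90°S): lon 273.12648, lat 91.35947.
Field: 273.12648/20 → 13 → N, 91.35947/10 → 9 → J; chars NJ.
Square: 13.12648/2 → 6, 1.35947/1 → 1; chars 61.
Subsquare: 1.12648/0.0833333 → 13 → n, 0.35947/0.0416667 → 8 → i; chars ni.
Extended square: 0.04314/0.00833333 → 5, 0.02614/0.00416667 → 6; chars 56.

NJ61ni56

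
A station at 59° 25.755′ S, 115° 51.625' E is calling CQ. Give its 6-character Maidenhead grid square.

OD70wn

Offset from 180°W / 90°S: lon 295.8604°, lat 30.5707°.
Field: 295.8604/20 → 14 → O, 30.5707/10 → 3 → D; chars OD.
Square: 15.8604/2 → 7, 0.5707/1 → 0; chars 70.
Subsquare: 1.8604/0.0833333 → 22 → w, 0.5707/0.0416667 → 13 → n; chars wn.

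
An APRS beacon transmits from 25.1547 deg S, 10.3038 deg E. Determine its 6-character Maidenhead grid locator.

Add 180° to longitude and 90° to latitude: 190.3038, 64.8453.
Field: lon ⌊190.3038/20⌋ = 9 → J; lat ⌊64.8453/10⌋ = 6 → G.
Square: lon ⌊10.3038/2⌋ = 5; lat ⌊4.8453/1⌋ = 4.
Subsquare: lon ⌊0.3038/0.0833333⌋ = 3 → d; lat ⌊0.8453/0.0416667⌋ = 20 → u.

JG54du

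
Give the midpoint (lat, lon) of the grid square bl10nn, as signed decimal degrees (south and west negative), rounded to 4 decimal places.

20.5625, -156.8750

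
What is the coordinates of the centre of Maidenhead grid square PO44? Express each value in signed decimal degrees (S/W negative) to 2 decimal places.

Field P=15, O=14: +15·20° lon, +14·10° lat → SW at lon 120°, lat 50°.
Square 4, 4: +4·2° lon, +4·1° lat → SW at lon 128°, lat 54°.
Cell spans 2° lon × 1° lat. Centre is SW corner plus half of each.
latitude 54.50, longitude 129.00.

54.50, 129.00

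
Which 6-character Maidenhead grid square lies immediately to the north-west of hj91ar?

HJ81xs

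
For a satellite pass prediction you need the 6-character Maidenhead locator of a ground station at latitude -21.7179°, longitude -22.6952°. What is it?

HG88pg

Offset from 180°W / 90°S: lon 157.3048°, lat 68.2821°.
Field (20°×10°, letters A–R): 157.3048/20 → 7 → H, 68.2821/10 → 6 → G; chars HG.
Square (2°×1°, digits 0–9): 17.3048/2 → 8, 8.2821/1 → 8; chars 88.
Subsquare (5′×2.5′, letters a–x): 1.3048/0.0833333 → 15 → p, 0.2821/0.0416667 → 6 → g; chars pg.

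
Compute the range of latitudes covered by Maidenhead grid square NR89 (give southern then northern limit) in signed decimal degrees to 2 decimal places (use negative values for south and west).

Field N=13, R=17: +13·20° lon, +17·10° lat → SW at lon 80°, lat 80°.
Square 8, 9: +8·2° lon, +9·1° lat → SW at lon 96°, lat 89°.
Cell spans 2° lon × 1° lat.
south 89.00, north 90.00.

89.00, 90.00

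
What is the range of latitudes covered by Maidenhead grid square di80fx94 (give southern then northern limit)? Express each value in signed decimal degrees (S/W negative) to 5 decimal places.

-9.02500, -9.02083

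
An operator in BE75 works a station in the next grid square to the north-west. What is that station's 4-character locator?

BE66

Longitude square 7; −1 → 6.
Latitude square 5; +1 → 6.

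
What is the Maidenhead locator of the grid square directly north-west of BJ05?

Longitude square 0; −1 → -1, wraps to 9, carry into field.
Longitude field B = 1; −1 → 0 = A.
Latitude square 5; +1 → 6.

AJ96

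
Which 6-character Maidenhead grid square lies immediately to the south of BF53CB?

BF53ca

Latitude subsquare b = 1; −1 → 0 = a.
The longitude characters are unchanged.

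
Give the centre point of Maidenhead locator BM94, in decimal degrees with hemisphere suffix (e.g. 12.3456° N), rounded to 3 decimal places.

34.500° N, 141.000° W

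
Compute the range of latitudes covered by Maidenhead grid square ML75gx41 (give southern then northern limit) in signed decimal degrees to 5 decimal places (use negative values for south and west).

25.96250, 25.96667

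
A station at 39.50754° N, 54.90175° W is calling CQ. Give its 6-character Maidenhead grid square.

GM29nm

Add 180° to longitude and 90° to latitude: 125.0983, 129.5075.
Field: lon ⌊125.0983/20⌋ = 6 → G; lat ⌊129.5075/10⌋ = 12 → M.
Square: lon ⌊5.0983/2⌋ = 2; lat ⌊9.5075/1⌋ = 9.
Subsquare: lon ⌊1.0983/0.0833333⌋ = 13 → n; lat ⌊0.5075/0.0416667⌋ = 12 → m.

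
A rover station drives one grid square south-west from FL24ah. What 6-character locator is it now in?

Longitude subsquare a = 0; −1 → -1, wraps to 23 = x, carry into square.
Longitude square 2; −1 → 1.
Latitude subsquare h = 7; −1 → 6 = g.

FL14xg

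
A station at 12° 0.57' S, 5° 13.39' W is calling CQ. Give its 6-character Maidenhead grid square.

Add 180° to longitude and 90° to latitude: 174.7768, 77.9905.
Field: lon ⌊174.7768/20⌋ = 8 → I; lat ⌊77.9905/10⌋ = 7 → H.
Square: lon ⌊14.7768/2⌋ = 7; lat ⌊7.9905/1⌋ = 7.
Subsquare: lon ⌊0.7768/0.0833333⌋ = 9 → j; lat ⌊0.9905/0.0416667⌋ = 23 → x.

IH77jx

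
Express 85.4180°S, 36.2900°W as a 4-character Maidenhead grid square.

Add 180° to longitude and 90° to latitude: 143.71, 4.58.
Field: lon ⌊143.71/20⌋ = 7 → H; lat ⌊4.58/10⌋ = 0 → A.
Square: lon ⌊3.71/2⌋ = 1; lat ⌊4.58/1⌋ = 4.

HA14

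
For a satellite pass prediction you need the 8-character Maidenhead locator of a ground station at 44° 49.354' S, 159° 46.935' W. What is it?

BE05ce62

Shift to the Maidenhead origin (180°W, 90°S): lon 20.21775, lat 45.17743.
Field: lon ⌊20.21775/20⌋ = 1 → B; lat ⌊45.17743/10⌋ = 4 → E.
Square: lon ⌊0.21775/2⌋ = 0; lat ⌊5.17743/1⌋ = 5.
Subsquare: lon ⌊0.21775/0.0833333⌋ = 2 → c; lat ⌊0.17743/0.0416667⌋ = 4 → e.
Extended square: lon ⌊0.05108/0.00833333⌋ = 6; lat ⌊0.01077/0.00416667⌋ = 2.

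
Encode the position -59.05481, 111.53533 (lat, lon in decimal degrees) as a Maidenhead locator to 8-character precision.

Offset from 180°W / 90°S: lon 291.53533°, lat 30.94519°.
Field (20°×10°, letters A–R): 291.53533/20 → 14 → O, 30.94519/10 → 3 → D; chars OD.
Square (2°×1°, digits 0–9): 11.53533/2 → 5, 0.94519/1 → 0; chars 50.
Subsquare (5′×2.5′, letters a–x): 1.53533/0.0833333 → 18 → s, 0.94519/0.0416667 → 22 → w; chars sw.
Extended square (30″×15″, digits 0–9): 0.03533/0.00833333 → 4, 0.02852/0.00416667 → 6; chars 46.

OD50sw46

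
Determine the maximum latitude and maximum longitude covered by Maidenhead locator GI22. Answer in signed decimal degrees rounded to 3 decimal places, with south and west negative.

-7.000, -54.000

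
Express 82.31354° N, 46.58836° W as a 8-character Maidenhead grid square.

GR62qh95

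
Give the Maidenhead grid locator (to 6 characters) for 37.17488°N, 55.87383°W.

GM27be

Add 180° to longitude and 90° to latitude: 124.1262, 127.1749.
Field: lon ⌊124.1262/20⌋ = 6 → G; lat ⌊127.1749/10⌋ = 12 → M.
Square: lon ⌊4.1262/2⌋ = 2; lat ⌊7.1749/1⌋ = 7.
Subsquare: lon ⌊0.1262/0.0833333⌋ = 1 → b; lat ⌊0.1749/0.0416667⌋ = 4 → e.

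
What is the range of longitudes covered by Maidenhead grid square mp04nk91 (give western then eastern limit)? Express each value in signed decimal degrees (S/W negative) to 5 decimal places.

Field M=12, P=15: +12·20° lon, +15·10° lat → SW at lon 60°, lat 60°.
Square 0, 4: +0·2° lon, +4·1° lat → SW at lon 60°, lat 64°.
Subsquare n=13, k=10: +13·0.0833333° lon, +10·0.0416667° lat → SW at lon 61.0833°, lat 64.4167°.
Extended square 9, 1: +9·0.00833333° lon, +1·0.00416667° lat → SW at lon 61.1583°, lat 64.4208°.
Cell spans 0.00833333° lon × 0.00416667° lat.
west 61.15833, east 61.16667.

61.15833, 61.16667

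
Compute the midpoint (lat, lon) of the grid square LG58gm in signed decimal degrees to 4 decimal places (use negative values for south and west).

-21.4792, 50.5417

Field L=11, G=6: +11·20° lon, +6·10° lat → SW at lon 40°, lat -30°.
Square 5, 8: +5·2° lon, +8·1° lat → SW at lon 50°, lat -22°.
Subsquare g=6, m=12: +6·0.0833333° lon, +12·0.0416667° lat → SW at lon 50.5°, lat -21.5°.
Cell spans 0.0833333° lon × 0.0416667° lat. Centre is SW corner plus half of each.
latitude -21.4792, longitude 50.5417.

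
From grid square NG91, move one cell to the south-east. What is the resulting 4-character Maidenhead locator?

OG00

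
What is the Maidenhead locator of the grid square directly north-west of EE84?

EE75

Longitude square 8; −1 → 7.
Latitude square 4; +1 → 5.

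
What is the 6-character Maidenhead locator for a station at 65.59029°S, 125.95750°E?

PC24xj

Offset from 180°W / 90°S: lon 305.9575°, lat 24.4097°.
Field (20°×10°, letters A–R): lon ⌊305.9575/20⌋ = 15 → P; lat ⌊24.4097/10⌋ = 2 → C.
Square (2°×1°, digits 0–9): lon ⌊5.9575/2⌋ = 2; lat ⌊4.4097/1⌋ = 4.
Subsquare (5′×2.5′, letters a–x): lon ⌊1.9575/0.0833333⌋ = 23 → x; lat ⌊0.4097/0.0416667⌋ = 9 → j.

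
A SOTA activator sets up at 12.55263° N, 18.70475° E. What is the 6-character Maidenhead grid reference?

JK92in

Add 180° to longitude and 90° to latitude: 198.7047, 102.5526.
Field: 198.7047/20 → 9 → J, 102.5526/10 → 10 → K; chars JK.
Square: 18.7047/2 → 9, 2.5526/1 → 2; chars 92.
Subsquare: 0.7047/0.0833333 → 8 → i, 0.5526/0.0416667 → 13 → n; chars in.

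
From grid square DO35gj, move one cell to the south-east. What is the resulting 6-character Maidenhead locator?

Longitude subsquare g = 6; +1 → 7 = h.
Latitude subsquare j = 9; −1 → 8 = i.

DO35hi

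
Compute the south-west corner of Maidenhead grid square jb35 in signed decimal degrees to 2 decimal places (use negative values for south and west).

-75.00, 6.00

Field J=9, B=1: +9·20° lon, +1·10° lat → SW at lon 0°, lat -80°.
Square 3, 5: +3·2° lon, +5·1° lat → SW at lon 6°, lat -75°.
latitude -75.00, longitude 6.00.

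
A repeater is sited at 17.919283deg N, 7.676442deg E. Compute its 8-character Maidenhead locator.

JK37uw10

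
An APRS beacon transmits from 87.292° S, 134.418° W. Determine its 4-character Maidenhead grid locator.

Add 180° to longitude and 90° to latitude: 45.58, 2.71.
Field (20°×10°, letters A–R): lon ⌊45.58/20⌋ = 2 → C; lat ⌊2.71/10⌋ = 0 → A.
Square (2°×1°, digits 0–9): lon ⌊5.58/2⌋ = 2; lat ⌊2.71/1⌋ = 2.

CA22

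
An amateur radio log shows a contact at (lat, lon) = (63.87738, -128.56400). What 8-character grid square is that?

Add 180° to longitude and 90° to latitude: 51.43600, 153.87738.
Field: lon ⌊51.43600/20⌋ = 2 → C; lat ⌊153.87738/10⌋ = 15 → P.
Square: lon ⌊11.43600/2⌋ = 5; lat ⌊3.87738/1⌋ = 3.
Subsquare: lon ⌊1.43600/0.0833333⌋ = 17 → r; lat ⌊0.87738/0.0416667⌋ = 21 → v.
Extended square: lon ⌊0.01933/0.00833333⌋ = 2; lat ⌊0.00238/0.00416667⌋ = 0.

CP53rv20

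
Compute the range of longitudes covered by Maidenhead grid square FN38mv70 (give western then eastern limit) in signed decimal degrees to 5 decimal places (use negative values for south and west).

Field F=5, N=13: +5·20° lon, +13·10° lat → SW at lon -80°, lat 40°.
Square 3, 8: +3·2° lon, +8·1° lat → SW at lon -74°, lat 48°.
Subsquare m=12, v=21: +12·0.0833333° lon, +21·0.0416667° lat → SW at lon -73°, lat 48.875°.
Extended square 7, 0: +7·0.00833333° lon, +0·0.00416667° lat → SW at lon -72.9417°, lat 48.875°.
Cell spans 0.00833333° lon × 0.00416667° lat.
west -72.94167, east -72.93333.

-72.94167, -72.93333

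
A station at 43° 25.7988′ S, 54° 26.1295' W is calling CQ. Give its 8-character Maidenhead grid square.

GE26sn76

Add 180° to longitude and 90° to latitude: 125.56451, 46.57002.
Field (20°×10°, letters A–R): 125.56451/20 → 6 → G, 46.57002/10 → 4 → E; chars GE.
Square (2°×1°, digits 0–9): 5.56451/2 → 2, 6.57002/1 → 6; chars 26.
Subsquare (5′×2.5′, letters a–x): 1.56451/0.0833333 → 18 → s, 0.57002/0.0416667 → 13 → n; chars sn.
Extended square (30″×15″, digits 0–9): 0.06451/0.00833333 → 7, 0.02835/0.00416667 → 6; chars 76.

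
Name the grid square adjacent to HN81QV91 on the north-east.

Longitude extended square 9; +1 → 10, wraps to 0, carry into subsquare.
Longitude subsquare q = 16; +1 → 17 = r.
Latitude extended square 1; +1 → 2.

HN81rv02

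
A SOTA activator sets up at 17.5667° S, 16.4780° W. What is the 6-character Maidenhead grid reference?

Shift to the Maidenhead origin (180°W, 90°S): lon 163.5220, lat 72.4333.
Field (20°×10°, letters A–R): 163.5220/20 → 8 → I, 72.4333/10 → 7 → H; chars IH.
Square (2°×1°, digits 0–9): 3.5220/2 → 1, 2.4333/1 → 2; chars 12.
Subsquare (5′×2.5′, letters a–x): 1.5220/0.0833333 → 18 → s, 0.4333/0.0416667 → 10 → k; chars sk.

IH12sk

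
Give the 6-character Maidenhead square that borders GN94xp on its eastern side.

HN04ap

Longitude subsquare x = 23; +1 → 24, wraps to 0 = a, carry into square.
Longitude square 9; +1 → 10, wraps to 0, carry into field.
Longitude field G = 6; +1 → 7 = H.
The latitude characters are unchanged.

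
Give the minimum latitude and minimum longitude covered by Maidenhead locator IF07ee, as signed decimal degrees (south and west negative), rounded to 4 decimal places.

Field I=8, F=5: +8·20° lon, +5·10° lat → SW at lon -20°, lat -40°.
Square 0, 7: +0·2° lon, +7·1° lat → SW at lon -20°, lat -33°.
Subsquare e=4, e=4: +4·0.0833333° lon, +4·0.0416667° lat → SW at lon -19.6667°, lat -32.8333°.
latitude -32.8333, longitude -19.6667.

-32.8333, -19.6667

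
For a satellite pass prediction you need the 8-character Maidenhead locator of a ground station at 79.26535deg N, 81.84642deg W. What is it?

EQ99bg83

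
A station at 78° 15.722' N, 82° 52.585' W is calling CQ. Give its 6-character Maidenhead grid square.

EQ88ng

Add 180° to longitude and 90° to latitude: 97.1236, 168.2620.
Field: 97.1236/20 → 4 → E, 168.2620/10 → 16 → Q; chars EQ.
Square: 17.1236/2 → 8, 8.2620/1 → 8; chars 88.
Subsquare: 1.1236/0.0833333 → 13 → n, 0.2620/0.0416667 → 6 → g; chars ng.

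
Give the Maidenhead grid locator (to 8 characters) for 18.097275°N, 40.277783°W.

Add 180° to longitude and 90° to latitude: 139.72222, 108.09727.
Field: lon ⌊139.72222/20⌋ = 6 → G; lat ⌊108.09727/10⌋ = 10 → K.
Square: lon ⌊19.72222/2⌋ = 9; lat ⌊8.09727/1⌋ = 8.
Subsquare: lon ⌊1.72222/0.0833333⌋ = 20 → u; lat ⌊0.09727/0.0416667⌋ = 2 → c.
Extended square: lon ⌊0.05555/0.00833333⌋ = 6; lat ⌊0.01394/0.00416667⌋ = 3.

GK98uc63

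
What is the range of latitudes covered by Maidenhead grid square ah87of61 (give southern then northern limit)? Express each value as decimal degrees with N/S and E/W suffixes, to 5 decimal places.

12.78750° S, 12.78333° S

Field A=0, H=7: +0·20° lon, +7·10° lat → SW at lon -180°, lat -20°.
Square 8, 7: +8·2° lon, +7·1° lat → SW at lon -164°, lat -13°.
Subsquare o=14, f=5: +14·0.0833333° lon, +5·0.0416667° lat → SW at lon -162.833°, lat -12.7917°.
Extended square 6, 1: +6·0.00833333° lon, +1·0.00416667° lat → SW at lon -162.783°, lat -12.7875°.
Cell spans 0.00833333° lon × 0.00416667° lat.
south 12.78750° S, north 12.78333° S.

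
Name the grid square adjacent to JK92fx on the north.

Latitude subsquare x = 23; +1 → 24, wraps to 0 = a, carry into square.
Latitude square 2; +1 → 3.
The longitude characters are unchanged.

JK93fa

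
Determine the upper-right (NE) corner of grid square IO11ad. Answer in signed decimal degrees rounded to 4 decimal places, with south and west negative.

51.1667, -17.9167

Field I=8, O=14: +8·20° lon, +14·10° lat → SW at lon -20°, lat 50°.
Square 1, 1: +1·2° lon, +1·1° lat → SW at lon -18°, lat 51°.
Subsquare a=0, d=3: +0·0.0833333° lon, +3·0.0416667° lat → SW at lon -18°, lat 51.125°.
Cell spans 0.0833333° lon × 0.0416667° lat. NE corner is SW corner plus one full cell.
latitude 51.1667, longitude -17.9167.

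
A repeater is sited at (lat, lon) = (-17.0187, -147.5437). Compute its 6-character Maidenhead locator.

BH62fx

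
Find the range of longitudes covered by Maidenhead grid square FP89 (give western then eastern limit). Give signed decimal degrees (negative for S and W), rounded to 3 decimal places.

-64.000, -62.000

Field F=5, P=15: +5·20° lon, +15·10° lat → SW at lon -80°, lat 60°.
Square 8, 9: +8·2° lon, +9·1° lat → SW at lon -64°, lat 69°.
Cell spans 2° lon × 1° lat.
west -64.000, east -62.000.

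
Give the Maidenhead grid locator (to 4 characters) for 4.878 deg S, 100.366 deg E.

OI05

Shift to the Maidenhead origin (180°W, 90°S): lon 280.37, lat 85.12.
Field: lon ⌊280.37/20⌋ = 14 → O; lat ⌊85.12/10⌋ = 8 → I.
Square: lon ⌊0.37/2⌋ = 0; lat ⌊5.12/1⌋ = 5.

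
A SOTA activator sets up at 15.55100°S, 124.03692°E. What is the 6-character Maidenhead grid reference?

PH24ak

Add 180° to longitude and 90° to latitude: 304.0369, 74.4490.
Field: 304.0369/20 → 15 → P, 74.4490/10 → 7 → H; chars PH.
Square: 4.0369/2 → 2, 4.4490/1 → 4; chars 24.
Subsquare: 0.0369/0.0833333 → 0 → a, 0.4490/0.0416667 → 10 → k; chars ak.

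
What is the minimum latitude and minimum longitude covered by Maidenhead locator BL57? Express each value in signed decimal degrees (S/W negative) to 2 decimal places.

Field B=1, L=11: +1·20° lon, +11·10° lat → SW at lon -160°, lat 20°.
Square 5, 7: +5·2° lon, +7·1° lat → SW at lon -150°, lat 27°.
latitude 27.00, longitude -150.00.

27.00, -150.00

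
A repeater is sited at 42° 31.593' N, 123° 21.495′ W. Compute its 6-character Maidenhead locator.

Add 180° to longitude and 90° to latitude: 56.6418, 132.5265.
Field: 56.6418/20 → 2 → C, 132.5265/10 → 13 → N; chars CN.
Square: 16.6418/2 → 8, 2.5265/1 → 2; chars 82.
Subsquare: 0.6418/0.0833333 → 7 → h, 0.5265/0.0416667 → 12 → m; chars hm.

CN82hm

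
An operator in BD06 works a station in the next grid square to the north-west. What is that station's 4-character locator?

Longitude square 0; −1 → -1, wraps to 9, carry into field.
Longitude field B = 1; −1 → 0 = A.
Latitude square 6; +1 → 7.

AD97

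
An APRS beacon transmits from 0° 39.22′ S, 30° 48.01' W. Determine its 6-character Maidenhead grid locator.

Offset from 180°W / 90°S: lon 149.1998°, lat 89.3463°.
Field: 149.1998/20 → 7 → H, 89.3463/10 → 8 → I; chars HI.
Square: 9.1998/2 → 4, 9.3463/1 → 9; chars 49.
Subsquare: 1.1998/0.0833333 → 14 → o, 0.3463/0.0416667 → 8 → i; chars oi.

HI49oi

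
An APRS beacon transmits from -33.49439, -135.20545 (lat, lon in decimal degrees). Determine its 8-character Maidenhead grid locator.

Offset from 180°W / 90°S: lon 44.79455°, lat 56.50561°.
Field: 44.79455/20 → 2 → C, 56.50561/10 → 5 → F; chars CF.
Square: 4.79455/2 → 2, 6.50561/1 → 6; chars 26.
Subsquare: 0.79455/0.0833333 → 9 → j, 0.50561/0.0416667 → 12 → m; chars jm.
Extended square: 0.04455/0.00833333 → 5, 0.00561/0.00416667 → 1; chars 51.

CF26jm51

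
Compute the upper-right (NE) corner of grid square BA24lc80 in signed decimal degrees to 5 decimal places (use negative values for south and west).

-85.91250, -155.00833

Field B=1, A=0: +1·20° lon, +0·10° lat → SW at lon -160°, lat -90°.
Square 2, 4: +2·2° lon, +4·1° lat → SW at lon -156°, lat -86°.
Subsquare l=11, c=2: +11·0.0833333° lon, +2·0.0416667° lat → SW at lon -155.083°, lat -85.9167°.
Extended square 8, 0: +8·0.00833333° lon, +0·0.00416667° lat → SW at lon -155.017°, lat -85.9167°.
Cell spans 0.00833333° lon × 0.00416667° lat. NE corner is SW corner plus one full cell.
latitude -85.91250, longitude -155.00833.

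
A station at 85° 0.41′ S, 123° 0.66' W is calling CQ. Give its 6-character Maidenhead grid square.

CA84lx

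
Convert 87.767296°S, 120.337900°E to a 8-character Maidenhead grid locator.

Shift to the Maidenhead origin (180°W, 90°S): lon 300.33790, lat 2.23270.
Field: 300.33790/20 → 15 → P, 2.23270/10 → 0 → A; chars PA.
Square: 0.33790/2 → 0, 2.23270/1 → 2; chars 02.
Subsquare: 0.33790/0.0833333 → 4 → e, 0.23270/0.0416667 → 5 → f; chars ef.
Extended square: 0.00457/0.00833333 → 0, 0.02437/0.00416667 → 5; chars 05.

PA02ef05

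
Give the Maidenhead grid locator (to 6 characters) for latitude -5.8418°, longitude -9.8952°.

Add 180° to longitude and 90° to latitude: 170.1048, 84.1582.
Field: lon ⌊170.1048/20⌋ = 8 → I; lat ⌊84.1582/10⌋ = 8 → I.
Square: lon ⌊10.1048/2⌋ = 5; lat ⌊4.1582/1⌋ = 4.
Subsquare: lon ⌊0.1048/0.0833333⌋ = 1 → b; lat ⌊0.1582/0.0416667⌋ = 3 → d.

II54bd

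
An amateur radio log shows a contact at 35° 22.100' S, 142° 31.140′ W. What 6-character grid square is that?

BF84rp

Offset from 180°W / 90°S: lon 37.4810°, lat 54.6317°.
Field: lon ⌊37.4810/20⌋ = 1 → B; lat ⌊54.6317/10⌋ = 5 → F.
Square: lon ⌊17.4810/2⌋ = 8; lat ⌊4.6317/1⌋ = 4.
Subsquare: lon ⌊1.4810/0.0833333⌋ = 17 → r; lat ⌊0.6317/0.0416667⌋ = 15 → p.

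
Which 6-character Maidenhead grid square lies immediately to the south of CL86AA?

Latitude subsquare a = 0; −1 → -1, wraps to 23 = x, carry into square.
Latitude square 6; −1 → 5.
The longitude characters are unchanged.

CL85ax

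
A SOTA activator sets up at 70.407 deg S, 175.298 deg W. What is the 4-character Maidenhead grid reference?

AB29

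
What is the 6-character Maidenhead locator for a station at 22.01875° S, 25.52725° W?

Add 180° to longitude and 90° to latitude: 154.4727, 67.9813.
Field: lon ⌊154.4727/20⌋ = 7 → H; lat ⌊67.9813/10⌋ = 6 → G.
Square: lon ⌊14.4727/2⌋ = 7; lat ⌊7.9813/1⌋ = 7.
Subsquare: lon ⌊0.4727/0.0833333⌋ = 5 → f; lat ⌊0.9813/0.0416667⌋ = 23 → x.

HG77fx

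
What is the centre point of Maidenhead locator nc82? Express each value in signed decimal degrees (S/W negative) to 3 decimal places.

-67.500, 97.000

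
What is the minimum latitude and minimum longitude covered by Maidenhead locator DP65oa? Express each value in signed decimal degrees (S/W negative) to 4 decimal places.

65.0000, -106.8333

Field D=3, P=15: +3·20° lon, +15·10° lat → SW at lon -120°, lat 60°.
Square 6, 5: +6·2° lon, +5·1° lat → SW at lon -108°, lat 65°.
Subsquare o=14, a=0: +14·0.0833333° lon, +0·0.0416667° lat → SW at lon -106.833°, lat 65°.
latitude 65.0000, longitude -106.8333.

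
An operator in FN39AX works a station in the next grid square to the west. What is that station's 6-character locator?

Longitude subsquare a = 0; −1 → -1, wraps to 23 = x, carry into square.
Longitude square 3; −1 → 2.
The latitude characters are unchanged.

FN29xx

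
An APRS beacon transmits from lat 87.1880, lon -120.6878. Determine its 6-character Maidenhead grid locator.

Shift to the Maidenhead origin (180°W, 90°S): lon 59.3122, lat 177.1880.
Field: 59.3122/20 → 2 → C, 177.1880/10 → 17 → R; chars CR.
Square: 19.3122/2 → 9, 7.1880/1 → 7; chars 97.
Subsquare: 1.3122/0.0833333 → 15 → p, 0.1880/0.0416667 → 4 → e; chars pe.

CR97pe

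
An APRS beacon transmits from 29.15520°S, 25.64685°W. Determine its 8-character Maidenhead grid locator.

HG70eu22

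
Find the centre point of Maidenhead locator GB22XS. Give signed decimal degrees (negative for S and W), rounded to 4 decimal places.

-77.2292, -54.0417

Field G=6, B=1: +6·20° lon, +1·10° lat → SW at lon -60°, lat -80°.
Square 2, 2: +2·2° lon, +2·1° lat → SW at lon -56°, lat -78°.
Subsquare x=23, s=18: +23·0.0833333° lon, +18·0.0416667° lat → SW at lon -54.0833°, lat -77.25°.
Cell spans 0.0833333° lon × 0.0416667° lat. Centre is SW corner plus half of each.
latitude -77.2292, longitude -54.0417.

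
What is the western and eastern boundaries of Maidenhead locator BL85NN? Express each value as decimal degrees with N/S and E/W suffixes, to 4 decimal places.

142.9167° W, 142.8333° W

Field B=1, L=11: +1·20° lon, +11·10° lat → SW at lon -160°, lat 20°.
Square 8, 5: +8·2° lon, +5·1° lat → SW at lon -144°, lat 25°.
Subsquare n=13, n=13: +13·0.0833333° lon, +13·0.0416667° lat → SW at lon -142.917°, lat 25.5417°.
Cell spans 0.0833333° lon × 0.0416667° lat.
west 142.9167° W, east 142.8333° W.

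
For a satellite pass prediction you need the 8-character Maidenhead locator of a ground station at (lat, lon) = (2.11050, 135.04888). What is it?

Offset from 180°W / 90°S: lon 315.04888°, lat 92.11050°.
Field: 315.04888/20 → 15 → P, 92.11050/10 → 9 → J; chars PJ.
Square: 15.04888/2 → 7, 2.11050/1 → 2; chars 72.
Subsquare: 1.04888/0.0833333 → 12 → m, 0.11050/0.0416667 → 2 → c; chars mc.
Extended square: 0.04888/0.00833333 → 5, 0.02717/0.00416667 → 6; chars 56.

PJ72mc56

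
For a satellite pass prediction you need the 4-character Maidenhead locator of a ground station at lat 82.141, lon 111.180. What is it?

OR52

Offset from 180°W / 90°S: lon 291.18°, lat 172.14°.
Field (20°×10°, letters A–R): lon ⌊291.18/20⌋ = 14 → O; lat ⌊172.14/10⌋ = 17 → R.
Square (2°×1°, digits 0–9): lon ⌊11.18/2⌋ = 5; lat ⌊2.14/1⌋ = 2.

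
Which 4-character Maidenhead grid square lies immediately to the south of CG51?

Latitude square 1; −1 → 0.
The longitude characters are unchanged.

CG50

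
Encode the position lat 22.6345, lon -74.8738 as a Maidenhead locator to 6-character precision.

Add 180° to longitude and 90° to latitude: 105.1262, 112.6345.
Field: lon ⌊105.1262/20⌋ = 5 → F; lat ⌊112.6345/10⌋ = 11 → L.
Square: lon ⌊5.1262/2⌋ = 2; lat ⌊2.6345/1⌋ = 2.
Subsquare: lon ⌊1.1262/0.0833333⌋ = 13 → n; lat ⌊0.6345/0.0416667⌋ = 15 → p.

FL22np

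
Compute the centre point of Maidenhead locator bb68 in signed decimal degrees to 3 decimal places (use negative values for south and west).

-71.500, -147.000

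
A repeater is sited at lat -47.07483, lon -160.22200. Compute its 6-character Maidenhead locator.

AE92vw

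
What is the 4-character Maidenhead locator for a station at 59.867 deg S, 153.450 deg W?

BD30

Add 180° to longitude and 90° to latitude: 26.55, 30.13.
Field (20°×10°, letters A–R): lon ⌊26.55/20⌋ = 1 → B; lat ⌊30.13/10⌋ = 3 → D.
Square (2°×1°, digits 0–9): lon ⌊6.55/2⌋ = 3; lat ⌊0.13/1⌋ = 0.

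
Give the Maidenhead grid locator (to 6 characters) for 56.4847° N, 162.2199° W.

Offset from 180°W / 90°S: lon 17.7801°, lat 146.4847°.
Field (20°×10°, letters A–R): lon ⌊17.7801/20⌋ = 0 → A; lat ⌊146.4847/10⌋ = 14 → O.
Square (2°×1°, digits 0–9): lon ⌊17.7801/2⌋ = 8; lat ⌊6.4847/1⌋ = 6.
Subsquare (5′×2.5′, letters a–x): lon ⌊1.7801/0.0833333⌋ = 21 → v; lat ⌊0.4847/0.0416667⌋ = 11 → l.

AO86vl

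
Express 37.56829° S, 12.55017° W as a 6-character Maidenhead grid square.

Add 180° to longitude and 90° to latitude: 167.4498, 52.4317.
Field: lon ⌊167.4498/20⌋ = 8 → I; lat ⌊52.4317/10⌋ = 5 → F.
Square: lon ⌊7.4498/2⌋ = 3; lat ⌊2.4317/1⌋ = 2.
Subsquare: lon ⌊1.4498/0.0833333⌋ = 17 → r; lat ⌊0.4317/0.0416667⌋ = 10 → k.

IF32rk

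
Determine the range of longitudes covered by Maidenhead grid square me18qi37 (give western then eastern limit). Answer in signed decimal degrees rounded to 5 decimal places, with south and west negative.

Field M=12, E=4: +12·20° lon, +4·10° lat → SW at lon 60°, lat -50°.
Square 1, 8: +1·2° lon, +8·1° lat → SW at lon 62°, lat -42°.
Subsquare q=16, i=8: +16·0.0833333° lon, +8·0.0416667° lat → SW at lon 63.3333°, lat -41.6667°.
Extended square 3, 7: +3·0.00833333° lon, +7·0.00416667° lat → SW at lon 63.3583°, lat -41.6375°.
Cell spans 0.00833333° lon × 0.00416667° lat.
west 63.35833, east 63.36667.

63.35833, 63.36667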